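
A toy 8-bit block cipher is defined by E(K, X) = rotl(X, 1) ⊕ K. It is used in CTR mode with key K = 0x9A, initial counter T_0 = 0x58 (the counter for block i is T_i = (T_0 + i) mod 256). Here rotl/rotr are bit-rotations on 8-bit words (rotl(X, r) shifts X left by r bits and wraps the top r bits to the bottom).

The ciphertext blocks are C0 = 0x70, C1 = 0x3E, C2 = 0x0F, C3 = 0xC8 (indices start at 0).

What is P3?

CTR decryption: S_i = E(K, T_i) where T_i is the counter for block i; P_i = C_i ⊕ S_i.
P3: T = 0x5B, S = E(K, T) = 0x2C; 0xC8 ⊕ 0x2C = 0xE4.

P3 = 0xE4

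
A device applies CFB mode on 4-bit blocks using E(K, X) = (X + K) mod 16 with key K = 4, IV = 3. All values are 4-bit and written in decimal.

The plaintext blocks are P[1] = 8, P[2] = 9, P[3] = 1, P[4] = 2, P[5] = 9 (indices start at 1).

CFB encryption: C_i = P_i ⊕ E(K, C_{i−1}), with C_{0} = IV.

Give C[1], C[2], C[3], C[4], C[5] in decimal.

C[1]: E(K, 3) = 7; 8 ⊕ 7 = 15.
C[2]: E(K, 15) = 3; 9 ⊕ 3 = 10.
C[3]: E(K, 10) = 14; 1 ⊕ 14 = 15.
C[4]: E(K, 15) = 3; 2 ⊕ 3 = 1.
C[5]: E(K, 1) = 5; 9 ⊕ 5 = 12.

C[1] = 15, C[2] = 10, C[3] = 15, C[4] = 1, C[5] = 12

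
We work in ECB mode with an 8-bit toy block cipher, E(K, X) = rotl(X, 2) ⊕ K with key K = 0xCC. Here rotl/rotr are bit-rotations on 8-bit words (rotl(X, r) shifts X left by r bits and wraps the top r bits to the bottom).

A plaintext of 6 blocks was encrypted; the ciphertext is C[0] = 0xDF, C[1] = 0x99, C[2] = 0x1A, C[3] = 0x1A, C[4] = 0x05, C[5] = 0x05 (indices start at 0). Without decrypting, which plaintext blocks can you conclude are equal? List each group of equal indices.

ECB encrypts each block independently with the same key, so equal ciphertext blocks imply equal plaintext blocks.
C[2] = C[3] = 0x1A, so P[2] = P[3].
C[4] = C[5] = 0x05, so P[4] = P[5].

P[2] = P[3]; P[4] = P[5]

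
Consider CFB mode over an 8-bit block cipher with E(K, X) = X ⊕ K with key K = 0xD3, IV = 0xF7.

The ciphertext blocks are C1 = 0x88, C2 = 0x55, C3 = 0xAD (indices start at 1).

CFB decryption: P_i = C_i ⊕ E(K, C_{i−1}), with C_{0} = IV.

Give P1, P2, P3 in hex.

P1: E(K, 0xF7) = 0x24; 0x88 ⊕ 0x24 = 0xAC.
P2: E(K, 0x88) = 0x5B; 0x55 ⊕ 0x5B = 0x0E.
P3: E(K, 0x55) = 0x86; 0xAD ⊕ 0x86 = 0x2B.

P1 = 0xAC, P2 = 0x0E, P3 = 0x2B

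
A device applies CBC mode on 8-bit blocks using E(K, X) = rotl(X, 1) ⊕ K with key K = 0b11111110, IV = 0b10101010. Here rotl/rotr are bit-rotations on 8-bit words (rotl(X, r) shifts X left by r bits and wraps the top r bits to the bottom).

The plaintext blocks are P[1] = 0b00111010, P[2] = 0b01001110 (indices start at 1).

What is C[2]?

C[2] = 0b11011101

CBC encryption: C_i = E(K, P_i ⊕ C_{i−1}), with C_{0} = IV.
C[1]: P[1] ⊕ 0b10101010 = 0b10010000; E(K, 0b10010000) = 0b11011111.
C[2]: P[2] ⊕ 0b11011111 = 0b10010001; E(K, 0b10010001) = 0b11011101.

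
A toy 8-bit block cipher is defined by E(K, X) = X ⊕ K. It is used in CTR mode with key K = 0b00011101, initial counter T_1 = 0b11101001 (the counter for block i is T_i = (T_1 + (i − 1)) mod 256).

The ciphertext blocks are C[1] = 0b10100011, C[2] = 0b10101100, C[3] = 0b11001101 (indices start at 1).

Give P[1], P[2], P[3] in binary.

P[1] = 0b01010111, P[2] = 0b01011011, P[3] = 0b00111011

CTR decryption: S_i = E(K, T_i) where T_i is the counter for block i; P_i = C_i ⊕ S_i.
P[1]: T = 0b11101001, S = E(K, T) = 0b11110100; 0b10100011 ⊕ 0b11110100 = 0b01010111.
P[2]: T = 0b11101010, S = E(K, T) = 0b11110111; 0b10101100 ⊕ 0b11110111 = 0b01011011.
P[3]: T = 0b11101011, S = E(K, T) = 0b11110110; 0b11001101 ⊕ 0b11110110 = 0b00111011.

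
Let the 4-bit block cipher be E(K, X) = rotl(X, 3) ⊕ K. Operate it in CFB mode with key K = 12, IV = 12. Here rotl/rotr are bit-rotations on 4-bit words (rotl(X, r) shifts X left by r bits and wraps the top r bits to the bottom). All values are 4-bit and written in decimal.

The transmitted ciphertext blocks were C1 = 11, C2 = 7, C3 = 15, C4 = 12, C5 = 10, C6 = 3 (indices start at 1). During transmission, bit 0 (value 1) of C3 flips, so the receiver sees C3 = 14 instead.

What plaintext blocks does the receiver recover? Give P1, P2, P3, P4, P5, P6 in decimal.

CFB decryption: P_i = C_i ⊕ E(K, C_{i−1}), with C_{0} = IV.
Only C3 changed, to 14. In CFB, a change in C_i flips the same bit in P_i and garbles P_{i+1}. Decrypting the received ciphertext:
P1: E(K, 12) = 10; 11 ⊕ 10 = 1.
P2: E(K, 11) = 1; 7 ⊕ 1 = 6.
P3: E(K, 7) = 7; 14 ⊕ 7 = 9.
P4: E(K, 14) = 11; 12 ⊕ 11 = 7.
P5: E(K, 12) = 10; 10 ⊕ 10 = 0.
P6: E(K, 10) = 9; 3 ⊕ 9 = 10.
Blocks that differ from the original plaintext: P3, P4.

P1 = 1, P2 = 6, P3 = 9, P4 = 7, P5 = 0, P6 = 10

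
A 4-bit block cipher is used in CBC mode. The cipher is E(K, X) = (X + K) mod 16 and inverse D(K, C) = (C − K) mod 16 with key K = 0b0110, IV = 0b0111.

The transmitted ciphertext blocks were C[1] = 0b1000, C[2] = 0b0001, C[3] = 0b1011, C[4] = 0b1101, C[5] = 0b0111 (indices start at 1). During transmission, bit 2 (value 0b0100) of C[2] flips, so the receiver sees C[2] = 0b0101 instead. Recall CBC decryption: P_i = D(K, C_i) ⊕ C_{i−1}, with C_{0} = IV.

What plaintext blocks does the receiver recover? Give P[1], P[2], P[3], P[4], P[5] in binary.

Only C[2] changed, to 0b0101. In CBC, a change in C_i garbles P_i and flips the same bit in P_{i+1}. Decrypting the received ciphertext:
P[1]: D(K, 0b1000) = 0b0010; 0b0010 ⊕ 0b0111 = 0b0101.
P[2]: D(K, 0b0101) = 0b1111; 0b1111 ⊕ 0b1000 = 0b0111.
P[3]: D(K, 0b1011) = 0b0101; 0b0101 ⊕ 0b0101 = 0b0000.
P[4]: D(K, 0b1101) = 0b0111; 0b0111 ⊕ 0b1011 = 0b1100.
P[5]: D(K, 0b0111) = 0b0001; 0b0001 ⊕ 0b1101 = 0b1100.
Blocks that differ from the original plaintext: P[2], P[3].

P[1] = 0b0101, P[2] = 0b0111, P[3] = 0b0000, P[4] = 0b1100, P[5] = 0b1100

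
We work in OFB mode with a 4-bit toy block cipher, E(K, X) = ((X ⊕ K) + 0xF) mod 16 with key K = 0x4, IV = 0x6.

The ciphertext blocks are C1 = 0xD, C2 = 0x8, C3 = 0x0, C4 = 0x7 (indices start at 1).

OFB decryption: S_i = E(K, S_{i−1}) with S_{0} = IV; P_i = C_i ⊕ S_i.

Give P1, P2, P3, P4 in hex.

P1 = 0xC, P2 = 0xC, P3 = 0xF, P4 = 0xD

P1: S = E(K, 0x6) = 0x1; 0xD ⊕ 0x1 = 0xC.
P2: S = E(K, 0x1) = 0x4; 0x8 ⊕ 0x4 = 0xC.
P3: S = E(K, 0x4) = 0xF; 0x0 ⊕ 0xF = 0xF.
P4: S = E(K, 0xF) = 0xA; 0x7 ⊕ 0xA = 0xD.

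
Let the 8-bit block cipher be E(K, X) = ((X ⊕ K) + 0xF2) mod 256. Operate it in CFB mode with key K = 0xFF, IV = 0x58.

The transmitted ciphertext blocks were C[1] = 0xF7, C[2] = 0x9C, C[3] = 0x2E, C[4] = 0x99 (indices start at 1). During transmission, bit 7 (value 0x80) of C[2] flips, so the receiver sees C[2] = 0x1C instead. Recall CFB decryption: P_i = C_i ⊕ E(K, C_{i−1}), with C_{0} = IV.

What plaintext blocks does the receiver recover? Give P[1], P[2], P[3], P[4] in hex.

P[1] = 0x6E, P[2] = 0xE6, P[3] = 0xFB, P[4] = 0x5A

Only C[2] changed, to 0x1C. In CFB, a change in C_i flips the same bit in P_i and garbles P_{i+1}. Decrypting the received ciphertext:
P[1]: E(K, 0x58) = 0x99; 0xF7 ⊕ 0x99 = 0x6E.
P[2]: E(K, 0xF7) = 0xFA; 0x1C ⊕ 0xFA = 0xE6.
P[3]: E(K, 0x1C) = 0xD5; 0x2E ⊕ 0xD5 = 0xFB.
P[4]: E(K, 0x2E) = 0xC3; 0x99 ⊕ 0xC3 = 0x5A.
Blocks that differ from the original plaintext: P[2], P[3].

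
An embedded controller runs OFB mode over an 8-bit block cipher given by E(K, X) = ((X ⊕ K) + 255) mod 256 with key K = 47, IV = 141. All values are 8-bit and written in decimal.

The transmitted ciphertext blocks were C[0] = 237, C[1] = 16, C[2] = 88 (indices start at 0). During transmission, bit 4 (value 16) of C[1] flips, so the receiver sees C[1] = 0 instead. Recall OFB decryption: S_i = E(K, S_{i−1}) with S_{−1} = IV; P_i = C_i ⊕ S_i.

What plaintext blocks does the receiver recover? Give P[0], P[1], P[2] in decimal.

P[0] = 76, P[1] = 141, P[2] = 249

Only C[1] changed, to 0. In OFB, a change in C_i flips the same bit in P_i only; the keystream is unaffected. Decrypting the received ciphertext:
P[0]: S = E(K, 141) = 161; 237 ⊕ 161 = 76.
P[1]: S = E(K, 161) = 141; 0 ⊕ 141 = 141.
P[2]: S = E(K, 141) = 161; 88 ⊕ 161 = 249.
Blocks that differ from the original plaintext: P[1].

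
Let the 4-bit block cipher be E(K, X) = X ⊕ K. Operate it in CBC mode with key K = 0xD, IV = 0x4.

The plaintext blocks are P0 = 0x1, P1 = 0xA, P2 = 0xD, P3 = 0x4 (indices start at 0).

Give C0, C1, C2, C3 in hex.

CBC encryption: C_i = E(K, P_i ⊕ C_{i−1}), with C_{−1} = IV.
C0: P0 ⊕ 0x4 = 0x5; E(K, 0x5) = 0x8.
C1: P1 ⊕ 0x8 = 0x2; E(K, 0x2) = 0xF.
C2: P2 ⊕ 0xF = 0x2; E(K, 0x2) = 0xF.
C3: P3 ⊕ 0xF = 0xB; E(K, 0xB) = 0x6.

C0 = 0x8, C1 = 0xF, C2 = 0xF, C3 = 0x6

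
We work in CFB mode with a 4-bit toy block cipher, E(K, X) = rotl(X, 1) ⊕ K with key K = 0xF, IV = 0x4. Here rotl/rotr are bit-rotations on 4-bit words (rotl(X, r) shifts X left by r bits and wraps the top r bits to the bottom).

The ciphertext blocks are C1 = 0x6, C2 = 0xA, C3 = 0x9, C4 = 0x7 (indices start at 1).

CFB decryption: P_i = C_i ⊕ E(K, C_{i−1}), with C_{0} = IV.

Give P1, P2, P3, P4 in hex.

P1 = 0x1, P2 = 0x9, P3 = 0x3, P4 = 0xB

P1: E(K, 0x4) = 0x7; 0x6 ⊕ 0x7 = 0x1.
P2: E(K, 0x6) = 0x3; 0xA ⊕ 0x3 = 0x9.
P3: E(K, 0xA) = 0xA; 0x9 ⊕ 0xA = 0x3.
P4: E(K, 0x9) = 0xC; 0x7 ⊕ 0xC = 0xB.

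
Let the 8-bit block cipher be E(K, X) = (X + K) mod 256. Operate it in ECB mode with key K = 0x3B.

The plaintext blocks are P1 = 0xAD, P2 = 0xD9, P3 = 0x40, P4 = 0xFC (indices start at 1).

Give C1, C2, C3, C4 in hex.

C1 = 0xE8, C2 = 0x14, C3 = 0x7B, C4 = 0x37

ECB encryption: C_i = E(K, P_i).
C1: E(K, 0xAD) = 0xE8.
C2: E(K, 0xD9) = 0x14.
C3: E(K, 0x40) = 0x7B.
C4: E(K, 0xFC) = 0x37.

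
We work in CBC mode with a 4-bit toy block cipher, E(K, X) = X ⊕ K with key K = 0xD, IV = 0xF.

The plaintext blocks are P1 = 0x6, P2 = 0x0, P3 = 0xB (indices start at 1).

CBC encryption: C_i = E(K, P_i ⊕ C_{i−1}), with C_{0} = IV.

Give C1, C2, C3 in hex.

C1: P1 ⊕ 0xF = 0x9; E(K, 0x9) = 0x4.
C2: P2 ⊕ 0x4 = 0x4; E(K, 0x4) = 0x9.
C3: P3 ⊕ 0x9 = 0x2; E(K, 0x2) = 0xF.

C1 = 0x4, C2 = 0x9, C3 = 0xF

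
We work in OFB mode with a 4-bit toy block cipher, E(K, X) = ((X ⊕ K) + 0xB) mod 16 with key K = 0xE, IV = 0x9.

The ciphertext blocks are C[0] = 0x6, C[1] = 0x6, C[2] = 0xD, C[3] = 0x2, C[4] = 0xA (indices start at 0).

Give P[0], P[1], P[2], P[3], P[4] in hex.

P[0] = 0x4, P[1] = 0x1, P[2] = 0x9, P[3] = 0x7, P[4] = 0xC

OFB decryption: S_i = E(K, S_{i−1}) with S_{−1} = IV; P_i = C_i ⊕ S_i.
P[0]: S = E(K, 0x9) = 0x2; 0x6 ⊕ 0x2 = 0x4.
P[1]: S = E(K, 0x2) = 0x7; 0x6 ⊕ 0x7 = 0x1.
P[2]: S = E(K, 0x7) = 0x4; 0xD ⊕ 0x4 = 0x9.
P[3]: S = E(K, 0x4) = 0x5; 0x2 ⊕ 0x5 = 0x7.
P[4]: S = E(K, 0x5) = 0x6; 0xA ⊕ 0x6 = 0xC.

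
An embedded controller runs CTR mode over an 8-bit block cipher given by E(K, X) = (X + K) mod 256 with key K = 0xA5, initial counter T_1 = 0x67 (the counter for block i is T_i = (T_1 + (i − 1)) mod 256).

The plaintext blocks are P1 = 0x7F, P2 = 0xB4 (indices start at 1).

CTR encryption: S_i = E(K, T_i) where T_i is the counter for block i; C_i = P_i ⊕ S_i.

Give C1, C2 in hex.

C1: T = 0x67, S = E(K, T) = 0x0C; 0x7F ⊕ 0x0C = 0x73.
C2: T = 0x68, S = E(K, T) = 0x0D; 0xB4 ⊕ 0x0D = 0xB9.

C1 = 0x73, C2 = 0xB9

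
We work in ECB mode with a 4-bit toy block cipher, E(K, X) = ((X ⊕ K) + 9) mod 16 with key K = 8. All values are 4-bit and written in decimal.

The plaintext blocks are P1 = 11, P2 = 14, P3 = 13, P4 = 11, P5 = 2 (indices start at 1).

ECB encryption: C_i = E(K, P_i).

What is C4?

C4 = 12

C4: E(K, 11) = 12.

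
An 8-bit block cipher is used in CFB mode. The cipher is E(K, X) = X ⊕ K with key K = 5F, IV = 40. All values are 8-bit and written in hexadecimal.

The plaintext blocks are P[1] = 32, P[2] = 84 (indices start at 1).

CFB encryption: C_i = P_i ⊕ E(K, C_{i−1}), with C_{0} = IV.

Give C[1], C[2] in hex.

C[1] = 2D, C[2] = F6

C[1]: E(K, 40) = 1F; 32 ⊕ 1F = 2D.
C[2]: E(K, 2D) = 72; 84 ⊕ 72 = F6.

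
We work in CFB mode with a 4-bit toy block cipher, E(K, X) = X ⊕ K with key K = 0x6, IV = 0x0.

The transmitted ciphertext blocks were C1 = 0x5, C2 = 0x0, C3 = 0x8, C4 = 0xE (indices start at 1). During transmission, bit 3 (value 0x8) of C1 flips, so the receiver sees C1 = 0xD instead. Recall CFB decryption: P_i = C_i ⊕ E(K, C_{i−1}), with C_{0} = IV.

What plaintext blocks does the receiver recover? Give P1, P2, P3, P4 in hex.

P1 = 0xB, P2 = 0xB, P3 = 0xE, P4 = 0x0

Only C1 changed, to 0xD. In CFB, a change in C_i flips the same bit in P_i and garbles P_{i+1}. Decrypting the received ciphertext:
P1: E(K, 0x0) = 0x6; 0xD ⊕ 0x6 = 0xB.
P2: E(K, 0xD) = 0xB; 0x0 ⊕ 0xB = 0xB.
P3: E(K, 0x0) = 0x6; 0x8 ⊕ 0x6 = 0xE.
P4: E(K, 0x8) = 0xE; 0xE ⊕ 0xE = 0x0.
Blocks that differ from the original plaintext: P1, P2.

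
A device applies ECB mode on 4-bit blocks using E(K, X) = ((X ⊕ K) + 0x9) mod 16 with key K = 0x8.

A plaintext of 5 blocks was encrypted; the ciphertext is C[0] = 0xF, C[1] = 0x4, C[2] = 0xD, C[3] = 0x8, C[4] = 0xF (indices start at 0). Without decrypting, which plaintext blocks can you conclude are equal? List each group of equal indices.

P[0] = P[4]

ECB encrypts each block independently with the same key, so equal ciphertext blocks imply equal plaintext blocks.
C[0] = C[4] = 0xF, so P[0] = P[4].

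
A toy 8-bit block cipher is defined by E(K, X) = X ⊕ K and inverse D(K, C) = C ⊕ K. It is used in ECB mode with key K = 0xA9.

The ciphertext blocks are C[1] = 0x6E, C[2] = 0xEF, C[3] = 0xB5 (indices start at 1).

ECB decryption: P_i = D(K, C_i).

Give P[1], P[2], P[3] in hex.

P[1] = 0xC7, P[2] = 0x46, P[3] = 0x1C

P[1]: D(K, 0x6E) = 0xC7.
P[2]: D(K, 0xEF) = 0x46.
P[3]: D(K, 0xB5) = 0x1C.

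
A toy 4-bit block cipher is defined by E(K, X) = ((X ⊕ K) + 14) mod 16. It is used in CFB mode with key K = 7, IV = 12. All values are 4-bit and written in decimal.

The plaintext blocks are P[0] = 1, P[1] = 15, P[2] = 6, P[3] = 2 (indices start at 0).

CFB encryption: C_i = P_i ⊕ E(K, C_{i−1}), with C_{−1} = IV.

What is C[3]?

C[0]: E(K, 12) = 9; 1 ⊕ 9 = 8.
C[1]: E(K, 8) = 13; 15 ⊕ 13 = 2.
C[2]: E(K, 2) = 3; 6 ⊕ 3 = 5.
C[3]: E(K, 5) = 0; 2 ⊕ 0 = 2.

C[3] = 2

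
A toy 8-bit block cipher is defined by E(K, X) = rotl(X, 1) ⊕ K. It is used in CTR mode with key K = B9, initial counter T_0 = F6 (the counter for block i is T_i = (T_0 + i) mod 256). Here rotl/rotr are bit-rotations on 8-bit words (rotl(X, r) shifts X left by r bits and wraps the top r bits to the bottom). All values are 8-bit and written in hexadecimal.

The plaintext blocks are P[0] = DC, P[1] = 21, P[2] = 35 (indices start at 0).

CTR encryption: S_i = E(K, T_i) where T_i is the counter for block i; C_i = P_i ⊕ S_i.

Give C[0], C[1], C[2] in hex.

C[0] = 88, C[1] = 77, C[2] = 7D

C[0]: T = F6, S = E(K, T) = 54; DC ⊕ 54 = 88.
C[1]: T = F7, S = E(K, T) = 56; 21 ⊕ 56 = 77.
C[2]: T = F8, S = E(K, T) = 48; 35 ⊕ 48 = 7D.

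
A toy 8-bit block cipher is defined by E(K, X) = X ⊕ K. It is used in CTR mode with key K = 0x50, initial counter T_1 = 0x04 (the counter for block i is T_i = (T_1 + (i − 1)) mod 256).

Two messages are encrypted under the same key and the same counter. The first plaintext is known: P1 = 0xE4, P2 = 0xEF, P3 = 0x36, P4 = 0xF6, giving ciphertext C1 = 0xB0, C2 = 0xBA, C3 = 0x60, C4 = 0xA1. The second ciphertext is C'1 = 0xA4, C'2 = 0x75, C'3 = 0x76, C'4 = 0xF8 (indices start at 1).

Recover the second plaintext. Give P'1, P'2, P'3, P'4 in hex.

In CTR with a reused counter, both messages share the same keystream S_i, so C_i ⊕ C'_i = P_i ⊕ P'_i and thus P'_i = P_i ⊕ C_i ⊕ C'_i.
P'1: 0xE4 ⊕ 0xB0 ⊕ 0xA4 = 0xF0.
P'2: 0xEF ⊕ 0xBA ⊕ 0x75 = 0x20.
P'3: 0x36 ⊕ 0x60 ⊕ 0x76 = 0x20.
P'4: 0xF6 ⊕ 0xA1 ⊕ 0xF8 = 0xAF.

P'1 = 0xF0, P'2 = 0x20, P'3 = 0x20, P'4 = 0xAF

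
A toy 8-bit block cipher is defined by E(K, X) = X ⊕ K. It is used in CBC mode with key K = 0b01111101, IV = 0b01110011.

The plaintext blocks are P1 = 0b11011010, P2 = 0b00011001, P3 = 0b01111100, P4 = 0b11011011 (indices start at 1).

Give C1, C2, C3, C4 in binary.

CBC encryption: C_i = E(K, P_i ⊕ C_{i−1}), with C_{0} = IV.
C1: P1 ⊕ 0b01110011 = 0b10101001; E(K, 0b10101001) = 0b11010100.
C2: P2 ⊕ 0b11010100 = 0b11001101; E(K, 0b11001101) = 0b10110000.
C3: P3 ⊕ 0b10110000 = 0b11001100; E(K, 0b11001100) = 0b10110001.
C4: P4 ⊕ 0b10110001 = 0b01101010; E(K, 0b01101010) = 0b00010111.

C1 = 0b11010100, C2 = 0b10110000, C3 = 0b10110001, C4 = 0b00010111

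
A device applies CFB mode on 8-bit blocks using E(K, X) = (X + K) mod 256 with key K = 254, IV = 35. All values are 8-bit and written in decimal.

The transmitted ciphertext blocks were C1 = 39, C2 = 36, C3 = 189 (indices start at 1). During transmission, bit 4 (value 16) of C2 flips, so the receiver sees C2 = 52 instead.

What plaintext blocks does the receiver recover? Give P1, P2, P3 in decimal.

P1 = 6, P2 = 17, P3 = 143

CFB decryption: P_i = C_i ⊕ E(K, C_{i−1}), with C_{0} = IV.
Only C2 changed, to 52. In CFB, a change in C_i flips the same bit in P_i and garbles P_{i+1}. Decrypting the received ciphertext:
P1: E(K, 35) = 33; 39 ⊕ 33 = 6.
P2: E(K, 39) = 37; 52 ⊕ 37 = 17.
P3: E(K, 52) = 50; 189 ⊕ 50 = 143.
Blocks that differ from the original plaintext: P2, P3.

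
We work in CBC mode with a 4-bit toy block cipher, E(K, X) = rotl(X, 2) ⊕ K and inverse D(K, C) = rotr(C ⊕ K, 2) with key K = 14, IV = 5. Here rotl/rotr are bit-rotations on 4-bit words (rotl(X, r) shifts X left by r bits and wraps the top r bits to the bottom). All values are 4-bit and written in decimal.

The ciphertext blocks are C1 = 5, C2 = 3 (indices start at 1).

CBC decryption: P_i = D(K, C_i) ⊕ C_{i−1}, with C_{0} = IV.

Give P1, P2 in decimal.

P1 = 11, P2 = 2

P1: D(K, 5) = 14; 14 ⊕ 5 = 11.
P2: D(K, 3) = 7; 7 ⊕ 5 = 2.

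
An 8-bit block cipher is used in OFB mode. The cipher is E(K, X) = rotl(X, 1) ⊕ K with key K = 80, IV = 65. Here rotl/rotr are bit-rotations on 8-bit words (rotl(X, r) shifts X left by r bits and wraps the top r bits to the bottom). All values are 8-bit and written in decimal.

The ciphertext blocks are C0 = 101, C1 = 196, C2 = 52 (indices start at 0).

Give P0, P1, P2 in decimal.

OFB decryption: S_i = E(K, S_{i−1}) with S_{−1} = IV; P_i = C_i ⊕ S_i.
P0: S = E(K, 65) = 210; 101 ⊕ 210 = 183.
P1: S = E(K, 210) = 245; 196 ⊕ 245 = 49.
P2: S = E(K, 245) = 187; 52 ⊕ 187 = 143.

P0 = 183, P1 = 49, P2 = 143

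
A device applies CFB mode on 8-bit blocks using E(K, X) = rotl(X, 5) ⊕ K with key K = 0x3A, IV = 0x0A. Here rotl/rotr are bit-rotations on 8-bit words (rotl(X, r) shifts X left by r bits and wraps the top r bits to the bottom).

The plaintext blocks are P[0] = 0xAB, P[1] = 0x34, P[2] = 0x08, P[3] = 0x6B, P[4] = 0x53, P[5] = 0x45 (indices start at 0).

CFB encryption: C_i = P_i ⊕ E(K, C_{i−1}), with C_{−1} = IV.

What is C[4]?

C[0]: E(K, 0x0A) = 0x7B; 0xAB ⊕ 0x7B = 0xD0.
C[1]: E(K, 0xD0) = 0x20; 0x34 ⊕ 0x20 = 0x14.
C[2]: E(K, 0x14) = 0xB8; 0x08 ⊕ 0xB8 = 0xB0.
C[3]: E(K, 0xB0) = 0x2C; 0x6B ⊕ 0x2C = 0x47.
C[4]: E(K, 0x47) = 0xD2; 0x53 ⊕ 0xD2 = 0x81.

C[4] = 0x81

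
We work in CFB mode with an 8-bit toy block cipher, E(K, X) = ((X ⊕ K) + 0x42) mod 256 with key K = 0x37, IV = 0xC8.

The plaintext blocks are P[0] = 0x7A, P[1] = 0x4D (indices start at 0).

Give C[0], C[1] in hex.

C[0] = 0x3B, C[1] = 0x03

CFB encryption: C_i = P_i ⊕ E(K, C_{i−1}), with C_{−1} = IV.
C[0]: E(K, 0xC8) = 0x41; 0x7A ⊕ 0x41 = 0x3B.
C[1]: E(K, 0x3B) = 0x4E; 0x4D ⊕ 0x4E = 0x03.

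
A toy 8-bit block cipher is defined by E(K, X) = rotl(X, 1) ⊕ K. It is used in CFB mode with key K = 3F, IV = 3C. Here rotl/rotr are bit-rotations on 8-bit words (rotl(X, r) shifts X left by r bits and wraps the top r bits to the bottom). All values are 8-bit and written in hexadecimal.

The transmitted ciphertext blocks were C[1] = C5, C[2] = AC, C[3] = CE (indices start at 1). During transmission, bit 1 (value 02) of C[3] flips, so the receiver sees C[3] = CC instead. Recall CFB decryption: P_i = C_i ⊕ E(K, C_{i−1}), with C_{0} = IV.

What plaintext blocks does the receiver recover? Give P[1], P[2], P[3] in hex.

P[1] = 82, P[2] = 18, P[3] = AA

Only C[3] changed, to CC. In CFB, a change in C_i flips the same bit in P_i and garbles P_{i+1}. Decrypting the received ciphertext:
P[1]: E(K, 3C) = 47; C5 ⊕ 47 = 82.
P[2]: E(K, C5) = B4; AC ⊕ B4 = 18.
P[3]: E(K, AC) = 66; CC ⊕ 66 = AA.
Blocks that differ from the original plaintext: P[3].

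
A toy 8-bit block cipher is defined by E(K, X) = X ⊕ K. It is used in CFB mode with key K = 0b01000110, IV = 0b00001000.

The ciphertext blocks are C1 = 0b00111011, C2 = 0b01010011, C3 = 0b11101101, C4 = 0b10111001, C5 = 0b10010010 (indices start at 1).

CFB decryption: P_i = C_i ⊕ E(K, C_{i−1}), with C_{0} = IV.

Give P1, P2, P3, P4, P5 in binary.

P1 = 0b01110101, P2 = 0b00101110, P3 = 0b11111000, P4 = 0b00010010, P5 = 0b01101101

P1: E(K, 0b00001000) = 0b01001110; 0b00111011 ⊕ 0b01001110 = 0b01110101.
P2: E(K, 0b00111011) = 0b01111101; 0b01010011 ⊕ 0b01111101 = 0b00101110.
P3: E(K, 0b01010011) = 0b00010101; 0b11101101 ⊕ 0b00010101 = 0b11111000.
P4: E(K, 0b11101101) = 0b10101011; 0b10111001 ⊕ 0b10101011 = 0b00010010.
P5: E(K, 0b10111001) = 0b11111111; 0b10010010 ⊕ 0b11111111 = 0b01101101.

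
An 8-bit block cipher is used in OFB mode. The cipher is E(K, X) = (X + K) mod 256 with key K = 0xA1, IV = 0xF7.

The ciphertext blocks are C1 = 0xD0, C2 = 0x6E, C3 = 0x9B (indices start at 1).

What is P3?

P3 = 0x41

OFB decryption: S_i = E(K, S_{i−1}) with S_{0} = IV; P_i = C_i ⊕ S_i.
P1: S = E(K, 0xF7) = 0x98; 0xD0 ⊕ 0x98 = 0x48.
P2: S = E(K, 0x98) = 0x39; 0x6E ⊕ 0x39 = 0x57.
P3: S = E(K, 0x39) = 0xDA; 0x9B ⊕ 0xDA = 0x41.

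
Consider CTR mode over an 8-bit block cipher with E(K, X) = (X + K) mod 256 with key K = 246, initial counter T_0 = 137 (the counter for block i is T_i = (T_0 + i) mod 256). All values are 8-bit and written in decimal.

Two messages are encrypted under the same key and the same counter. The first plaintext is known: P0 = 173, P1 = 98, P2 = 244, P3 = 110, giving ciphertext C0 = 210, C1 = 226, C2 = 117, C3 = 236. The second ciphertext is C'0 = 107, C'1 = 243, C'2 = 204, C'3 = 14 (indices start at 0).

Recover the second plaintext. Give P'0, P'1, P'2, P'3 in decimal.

In CTR with a reused counter, both messages share the same keystream S_i, so C_i ⊕ C'_i = P_i ⊕ P'_i and thus P'_i = P_i ⊕ C_i ⊕ C'_i.
P'0: 173 ⊕ 210 ⊕ 107 = 20.
P'1: 98 ⊕ 226 ⊕ 243 = 115.
P'2: 244 ⊕ 117 ⊕ 204 = 77.
P'3: 110 ⊕ 236 ⊕ 14 = 140.

P'0 = 20, P'1 = 115, P'2 = 77, P'3 = 140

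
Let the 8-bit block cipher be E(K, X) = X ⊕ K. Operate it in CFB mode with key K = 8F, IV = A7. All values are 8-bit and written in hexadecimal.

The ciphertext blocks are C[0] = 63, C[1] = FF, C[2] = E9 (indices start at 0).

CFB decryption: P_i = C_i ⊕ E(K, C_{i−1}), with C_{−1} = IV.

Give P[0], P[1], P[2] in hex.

P[0]: E(K, A7) = 28; 63 ⊕ 28 = 4B.
P[1]: E(K, 63) = EC; FF ⊕ EC = 13.
P[2]: E(K, FF) = 70; E9 ⊕ 70 = 99.

P[0] = 4B, P[1] = 13, P[2] = 99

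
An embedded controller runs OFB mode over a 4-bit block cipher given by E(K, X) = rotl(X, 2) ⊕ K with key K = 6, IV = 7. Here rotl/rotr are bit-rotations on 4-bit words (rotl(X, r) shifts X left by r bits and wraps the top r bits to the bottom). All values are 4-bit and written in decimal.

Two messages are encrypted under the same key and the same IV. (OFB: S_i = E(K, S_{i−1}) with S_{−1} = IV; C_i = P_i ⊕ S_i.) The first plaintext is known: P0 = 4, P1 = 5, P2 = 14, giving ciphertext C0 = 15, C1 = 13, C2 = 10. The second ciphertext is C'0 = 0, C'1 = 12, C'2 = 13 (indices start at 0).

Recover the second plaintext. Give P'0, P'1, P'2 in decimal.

In OFB with a reused IV, both messages share the same keystream S_i, so C_i ⊕ C'_i = P_i ⊕ P'_i and thus P'_i = P_i ⊕ C_i ⊕ C'_i.
P'0: 4 ⊕ 15 ⊕ 0 = 11.
P'1: 5 ⊕ 13 ⊕ 12 = 4.
P'2: 14 ⊕ 10 ⊕ 13 = 9.

P'0 = 11, P'1 = 4, P'2 = 9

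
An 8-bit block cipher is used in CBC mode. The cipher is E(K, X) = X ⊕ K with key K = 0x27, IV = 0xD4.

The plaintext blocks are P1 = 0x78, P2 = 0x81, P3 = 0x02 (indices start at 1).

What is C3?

CBC encryption: C_i = E(K, P_i ⊕ C_{i−1}), with C_{0} = IV.
C1: P1 ⊕ 0xD4 = 0xAC; E(K, 0xAC) = 0x8B.
C2: P2 ⊕ 0x8B = 0x0A; E(K, 0x0A) = 0x2D.
C3: P3 ⊕ 0x2D = 0x2F; E(K, 0x2F) = 0x08.

C3 = 0x08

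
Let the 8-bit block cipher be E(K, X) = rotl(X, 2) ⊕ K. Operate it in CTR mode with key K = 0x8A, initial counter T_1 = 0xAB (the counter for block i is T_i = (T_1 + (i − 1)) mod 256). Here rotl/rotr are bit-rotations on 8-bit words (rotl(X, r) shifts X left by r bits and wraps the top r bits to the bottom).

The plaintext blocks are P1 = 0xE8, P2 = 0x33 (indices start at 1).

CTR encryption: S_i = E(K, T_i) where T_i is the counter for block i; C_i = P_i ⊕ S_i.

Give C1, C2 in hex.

C1: T = 0xAB, S = E(K, T) = 0x24; 0xE8 ⊕ 0x24 = 0xCC.
C2: T = 0xAC, S = E(K, T) = 0x38; 0x33 ⊕ 0x38 = 0x0B.

C1 = 0xCC, C2 = 0x0B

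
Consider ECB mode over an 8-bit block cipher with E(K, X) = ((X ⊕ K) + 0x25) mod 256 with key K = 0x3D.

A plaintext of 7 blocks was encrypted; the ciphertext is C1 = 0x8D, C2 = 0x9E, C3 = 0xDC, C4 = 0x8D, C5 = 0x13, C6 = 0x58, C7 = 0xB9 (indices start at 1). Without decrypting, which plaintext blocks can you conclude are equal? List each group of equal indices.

P1 = P4

ECB encrypts each block independently with the same key, so equal ciphertext blocks imply equal plaintext blocks.
C1 = C4 = 0x8D, so P1 = P4.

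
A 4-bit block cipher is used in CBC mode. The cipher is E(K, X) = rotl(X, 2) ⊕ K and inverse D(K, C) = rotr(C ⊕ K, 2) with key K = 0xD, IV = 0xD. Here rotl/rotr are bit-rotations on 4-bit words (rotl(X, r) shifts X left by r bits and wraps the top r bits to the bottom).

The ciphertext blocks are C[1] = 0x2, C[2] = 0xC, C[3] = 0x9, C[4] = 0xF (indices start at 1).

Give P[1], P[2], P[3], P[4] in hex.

P[1] = 0x2, P[2] = 0x6, P[3] = 0xD, P[4] = 0x1

CBC decryption: P_i = D(K, C_i) ⊕ C_{i−1}, with C_{0} = IV.
P[1]: D(K, 0x2) = 0xF; 0xF ⊕ 0xD = 0x2.
P[2]: D(K, 0xC) = 0x4; 0x4 ⊕ 0x2 = 0x6.
P[3]: D(K, 0x9) = 0x1; 0x1 ⊕ 0xC = 0xD.
P[4]: D(K, 0xF) = 0x8; 0x8 ⊕ 0x9 = 0x1.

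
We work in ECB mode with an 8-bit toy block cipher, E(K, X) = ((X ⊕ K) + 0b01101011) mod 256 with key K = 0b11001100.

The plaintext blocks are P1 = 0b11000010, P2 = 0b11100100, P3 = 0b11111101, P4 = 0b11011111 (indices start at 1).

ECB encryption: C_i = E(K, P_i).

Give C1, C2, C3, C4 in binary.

C1 = 0b01111001, C2 = 0b10010011, C3 = 0b10011100, C4 = 0b01111110

C1: E(K, 0b11000010) = 0b01111001.
C2: E(K, 0b11100100) = 0b10010011.
C3: E(K, 0b11111101) = 0b10011100.
C4: E(K, 0b11011111) = 0b01111110.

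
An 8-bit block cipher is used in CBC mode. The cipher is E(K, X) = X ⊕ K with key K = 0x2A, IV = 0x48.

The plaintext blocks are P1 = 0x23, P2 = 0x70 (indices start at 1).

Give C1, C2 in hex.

CBC encryption: C_i = E(K, P_i ⊕ C_{i−1}), with C_{0} = IV.
C1: P1 ⊕ 0x48 = 0x6B; E(K, 0x6B) = 0x41.
C2: P2 ⊕ 0x41 = 0x31; E(K, 0x31) = 0x1B.

C1 = 0x41, C2 = 0x1B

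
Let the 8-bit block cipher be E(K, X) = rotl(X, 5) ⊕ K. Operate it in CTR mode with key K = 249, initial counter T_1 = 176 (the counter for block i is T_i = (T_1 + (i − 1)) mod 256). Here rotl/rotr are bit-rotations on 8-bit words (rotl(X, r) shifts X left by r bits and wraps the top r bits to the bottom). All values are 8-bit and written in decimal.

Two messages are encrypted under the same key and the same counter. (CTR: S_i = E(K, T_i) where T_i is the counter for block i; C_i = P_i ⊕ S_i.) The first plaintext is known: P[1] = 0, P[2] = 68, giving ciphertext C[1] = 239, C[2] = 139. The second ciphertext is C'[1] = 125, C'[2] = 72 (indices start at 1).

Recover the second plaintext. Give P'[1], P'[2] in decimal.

In CTR with a reused counter, both messages share the same keystream S_i, so C_i ⊕ C'_i = P_i ⊕ P'_i and thus P'_i = P_i ⊕ C_i ⊕ C'_i.
P'[1]: 0 ⊕ 239 ⊕ 125 = 146.
P'[2]: 68 ⊕ 139 ⊕ 72 = 135.

P'[1] = 146, P'[2] = 135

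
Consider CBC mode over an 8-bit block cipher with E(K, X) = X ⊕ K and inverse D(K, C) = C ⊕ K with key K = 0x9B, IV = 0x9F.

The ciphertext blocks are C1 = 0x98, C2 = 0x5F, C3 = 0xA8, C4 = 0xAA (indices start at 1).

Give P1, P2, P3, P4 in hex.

P1 = 0x9C, P2 = 0x5C, P3 = 0x6C, P4 = 0x99

CBC decryption: P_i = D(K, C_i) ⊕ C_{i−1}, with C_{0} = IV.
P1: D(K, 0x98) = 0x03; 0x03 ⊕ 0x9F = 0x9C.
P2: D(K, 0x5F) = 0xC4; 0xC4 ⊕ 0x98 = 0x5C.
P3: D(K, 0xA8) = 0x33; 0x33 ⊕ 0x5F = 0x6C.
P4: D(K, 0xAA) = 0x31; 0x31 ⊕ 0xA8 = 0x99.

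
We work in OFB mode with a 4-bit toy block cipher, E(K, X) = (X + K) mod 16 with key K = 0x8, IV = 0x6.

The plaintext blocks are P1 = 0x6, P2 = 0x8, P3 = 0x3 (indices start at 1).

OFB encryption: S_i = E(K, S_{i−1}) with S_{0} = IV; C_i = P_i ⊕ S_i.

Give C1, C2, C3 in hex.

C1: S = E(K, 0x6) = 0xE; 0x6 ⊕ 0xE = 0x8.
C2: S = E(K, 0xE) = 0x6; 0x8 ⊕ 0x6 = 0xE.
C3: S = E(K, 0x6) = 0xE; 0x3 ⊕ 0xE = 0xD.

C1 = 0x8, C2 = 0xE, C3 = 0xD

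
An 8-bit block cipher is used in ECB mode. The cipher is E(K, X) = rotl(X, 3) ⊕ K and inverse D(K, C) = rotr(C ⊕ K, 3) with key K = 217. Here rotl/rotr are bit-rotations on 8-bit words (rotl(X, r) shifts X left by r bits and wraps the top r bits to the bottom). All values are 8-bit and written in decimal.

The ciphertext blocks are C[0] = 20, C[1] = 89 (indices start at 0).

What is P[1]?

P[1] = 16

ECB decryption: P_i = D(K, C_i).
P[1]: D(K, 89) = 16.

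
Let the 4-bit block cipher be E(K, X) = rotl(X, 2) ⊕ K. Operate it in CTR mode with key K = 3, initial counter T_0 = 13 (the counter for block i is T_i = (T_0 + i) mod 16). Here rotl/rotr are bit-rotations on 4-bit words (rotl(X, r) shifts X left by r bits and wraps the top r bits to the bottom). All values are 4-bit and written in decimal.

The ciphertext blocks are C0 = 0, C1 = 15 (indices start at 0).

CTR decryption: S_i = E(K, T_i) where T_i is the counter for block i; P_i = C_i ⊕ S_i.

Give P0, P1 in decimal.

P0 = 4, P1 = 7

P0: T = 13, S = E(K, T) = 4; 0 ⊕ 4 = 4.
P1: T = 14, S = E(K, T) = 8; 15 ⊕ 8 = 7.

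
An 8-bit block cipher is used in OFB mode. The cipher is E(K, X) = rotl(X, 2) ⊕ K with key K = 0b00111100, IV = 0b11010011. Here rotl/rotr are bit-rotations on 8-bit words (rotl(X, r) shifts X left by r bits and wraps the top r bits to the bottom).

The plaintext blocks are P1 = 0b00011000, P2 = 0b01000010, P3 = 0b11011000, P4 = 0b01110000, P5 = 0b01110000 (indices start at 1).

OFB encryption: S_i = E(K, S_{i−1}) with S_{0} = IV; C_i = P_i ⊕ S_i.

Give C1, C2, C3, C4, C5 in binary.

C1 = 0b01101011, C2 = 0b10110011, C3 = 0b00100011, C4 = 0b10100011, C5 = 0b00000011

C1: S = E(K, 0b11010011) = 0b01110011; 0b00011000 ⊕ 0b01110011 = 0b01101011.
C2: S = E(K, 0b01110011) = 0b11110001; 0b01000010 ⊕ 0b11110001 = 0b10110011.
C3: S = E(K, 0b11110001) = 0b11111011; 0b11011000 ⊕ 0b11111011 = 0b00100011.
C4: S = E(K, 0b11111011) = 0b11010011; 0b01110000 ⊕ 0b11010011 = 0b10100011.
C5: S = E(K, 0b11010011) = 0b01110011; 0b01110000 ⊕ 0b01110011 = 0b00000011.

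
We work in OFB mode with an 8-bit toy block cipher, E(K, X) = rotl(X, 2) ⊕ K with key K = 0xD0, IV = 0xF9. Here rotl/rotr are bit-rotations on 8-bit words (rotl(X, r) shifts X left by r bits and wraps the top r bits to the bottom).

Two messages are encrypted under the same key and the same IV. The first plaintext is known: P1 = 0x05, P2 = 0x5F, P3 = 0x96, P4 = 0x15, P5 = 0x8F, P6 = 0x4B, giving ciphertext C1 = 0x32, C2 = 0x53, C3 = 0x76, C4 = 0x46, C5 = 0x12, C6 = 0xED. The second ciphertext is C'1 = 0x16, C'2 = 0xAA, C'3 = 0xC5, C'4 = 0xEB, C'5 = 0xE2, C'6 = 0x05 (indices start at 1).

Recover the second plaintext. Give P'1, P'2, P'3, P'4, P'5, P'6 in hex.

P'1 = 0x21, P'2 = 0xA6, P'3 = 0x25, P'4 = 0xB8, P'5 = 0x7F, P'6 = 0xA3

In OFB with a reused IV, both messages share the same keystream S_i, so C_i ⊕ C'_i = P_i ⊕ P'_i and thus P'_i = P_i ⊕ C_i ⊕ C'_i.
P'1: 0x05 ⊕ 0x32 ⊕ 0x16 = 0x21.
P'2: 0x5F ⊕ 0x53 ⊕ 0xAA = 0xA6.
P'3: 0x96 ⊕ 0x76 ⊕ 0xC5 = 0x25.
P'4: 0x15 ⊕ 0x46 ⊕ 0xEB = 0xB8.
P'5: 0x8F ⊕ 0x12 ⊕ 0xE2 = 0x7F.
P'6: 0x4B ⊕ 0xED ⊕ 0x05 = 0xA3.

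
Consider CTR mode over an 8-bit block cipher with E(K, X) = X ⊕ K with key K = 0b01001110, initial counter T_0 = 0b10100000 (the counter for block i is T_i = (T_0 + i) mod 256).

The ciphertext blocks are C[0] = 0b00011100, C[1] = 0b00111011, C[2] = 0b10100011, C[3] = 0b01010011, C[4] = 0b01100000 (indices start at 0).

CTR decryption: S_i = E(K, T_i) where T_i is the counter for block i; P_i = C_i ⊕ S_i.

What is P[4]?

P[4] = 0b10001010

P[4]: T = 0b10100100, S = E(K, T) = 0b11101010; 0b01100000 ⊕ 0b11101010 = 0b10001010.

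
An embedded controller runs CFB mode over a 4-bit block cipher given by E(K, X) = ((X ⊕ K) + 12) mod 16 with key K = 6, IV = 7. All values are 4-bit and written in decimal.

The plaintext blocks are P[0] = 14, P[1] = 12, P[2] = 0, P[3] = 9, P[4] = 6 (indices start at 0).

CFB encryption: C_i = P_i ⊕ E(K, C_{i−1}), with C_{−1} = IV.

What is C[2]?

C[2] = 7

C[0]: E(K, 7) = 13; 14 ⊕ 13 = 3.
C[1]: E(K, 3) = 1; 12 ⊕ 1 = 13.
C[2]: E(K, 13) = 7; 0 ⊕ 7 = 7.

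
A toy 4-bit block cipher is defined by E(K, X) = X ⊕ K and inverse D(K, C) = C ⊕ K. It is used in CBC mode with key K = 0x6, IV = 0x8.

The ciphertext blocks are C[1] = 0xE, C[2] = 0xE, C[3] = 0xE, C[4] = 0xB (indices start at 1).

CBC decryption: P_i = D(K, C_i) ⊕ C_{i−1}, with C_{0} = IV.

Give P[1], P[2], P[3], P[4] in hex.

P[1]: D(K, 0xE) = 0x8; 0x8 ⊕ 0x8 = 0x0.
P[2]: D(K, 0xE) = 0x8; 0x8 ⊕ 0xE = 0x6.
P[3]: D(K, 0xE) = 0x8; 0x8 ⊕ 0xE = 0x6.
P[4]: D(K, 0xB) = 0xD; 0xD ⊕ 0xE = 0x3.

P[1] = 0x0, P[2] = 0x6, P[3] = 0x6, P[4] = 0x3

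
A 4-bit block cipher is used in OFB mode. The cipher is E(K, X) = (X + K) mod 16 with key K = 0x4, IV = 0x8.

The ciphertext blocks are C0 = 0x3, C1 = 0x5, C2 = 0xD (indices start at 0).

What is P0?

OFB decryption: S_i = E(K, S_{i−1}) with S_{−1} = IV; P_i = C_i ⊕ S_i.
P0: S = E(K, 0x8) = 0xC; 0x3 ⊕ 0xC = 0xF.

P0 = 0xF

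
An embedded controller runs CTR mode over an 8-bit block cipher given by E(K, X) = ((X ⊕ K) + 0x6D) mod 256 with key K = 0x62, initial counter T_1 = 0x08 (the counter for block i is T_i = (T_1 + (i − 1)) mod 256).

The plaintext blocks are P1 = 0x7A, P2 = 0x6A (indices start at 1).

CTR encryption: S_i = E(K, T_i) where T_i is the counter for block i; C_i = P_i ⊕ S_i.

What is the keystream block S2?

0xD8

C1: T = 0x08, S = E(K, T) = 0xD7; 0x7A ⊕ 0xD7 = 0xAD.
C2: T = 0x09, S = E(K, T) = 0xD8; 0x6A ⊕ 0xD8 = 0xB2.
So S2 = 0xD8.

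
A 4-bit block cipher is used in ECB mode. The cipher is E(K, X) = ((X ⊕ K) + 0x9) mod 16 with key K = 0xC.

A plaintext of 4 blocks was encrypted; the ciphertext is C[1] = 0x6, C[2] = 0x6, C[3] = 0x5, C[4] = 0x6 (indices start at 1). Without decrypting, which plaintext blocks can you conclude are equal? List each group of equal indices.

P[1] = P[2] = P[4]

ECB encrypts each block independently with the same key, so equal ciphertext blocks imply equal plaintext blocks.
C[1] = C[2] = C[4] = 0x6, so P[1] = P[2] = P[4].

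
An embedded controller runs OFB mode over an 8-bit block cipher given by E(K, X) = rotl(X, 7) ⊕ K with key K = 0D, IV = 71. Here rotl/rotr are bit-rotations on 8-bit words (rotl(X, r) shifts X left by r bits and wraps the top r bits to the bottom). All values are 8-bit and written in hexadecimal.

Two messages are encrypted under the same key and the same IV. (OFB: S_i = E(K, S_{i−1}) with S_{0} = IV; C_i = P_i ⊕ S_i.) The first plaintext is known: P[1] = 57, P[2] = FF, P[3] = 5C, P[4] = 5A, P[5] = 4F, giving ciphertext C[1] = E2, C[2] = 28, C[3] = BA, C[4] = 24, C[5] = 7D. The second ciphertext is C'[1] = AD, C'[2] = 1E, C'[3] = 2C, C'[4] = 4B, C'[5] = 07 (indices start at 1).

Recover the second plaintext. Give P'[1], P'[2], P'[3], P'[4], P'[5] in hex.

P'[1] = 18, P'[2] = C9, P'[3] = CA, P'[4] = 35, P'[5] = 35

In OFB with a reused IV, both messages share the same keystream S_i, so C_i ⊕ C'_i = P_i ⊕ P'_i and thus P'_i = P_i ⊕ C_i ⊕ C'_i.
P'[1]: 57 ⊕ E2 ⊕ AD = 18.
P'[2]: FF ⊕ 28 ⊕ 1E = C9.
P'[3]: 5C ⊕ BA ⊕ 2C = CA.
P'[4]: 5A ⊕ 24 ⊕ 4B = 35.
P'[5]: 4F ⊕ 7D ⊕ 07 = 35.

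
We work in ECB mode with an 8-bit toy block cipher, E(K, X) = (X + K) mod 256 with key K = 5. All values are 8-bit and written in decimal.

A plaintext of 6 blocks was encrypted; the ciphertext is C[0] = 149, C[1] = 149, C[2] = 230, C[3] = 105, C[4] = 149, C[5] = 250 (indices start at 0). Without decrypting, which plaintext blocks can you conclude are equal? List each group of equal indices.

ECB encrypts each block independently with the same key, so equal ciphertext blocks imply equal plaintext blocks.
C[0] = C[1] = C[4] = 149, so P[0] = P[1] = P[4].

P[0] = P[1] = P[4]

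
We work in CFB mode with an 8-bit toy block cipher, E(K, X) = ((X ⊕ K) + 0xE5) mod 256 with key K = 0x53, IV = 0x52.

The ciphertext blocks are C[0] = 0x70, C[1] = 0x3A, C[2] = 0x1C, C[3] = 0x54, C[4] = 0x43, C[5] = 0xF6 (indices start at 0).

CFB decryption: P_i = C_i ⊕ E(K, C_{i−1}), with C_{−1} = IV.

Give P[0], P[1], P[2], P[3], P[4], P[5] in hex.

P[0] = 0x96, P[1] = 0x32, P[2] = 0x52, P[3] = 0x60, P[4] = 0xAF, P[5] = 0x03

P[0]: E(K, 0x52) = 0xE6; 0x70 ⊕ 0xE6 = 0x96.
P[1]: E(K, 0x70) = 0x08; 0x3A ⊕ 0x08 = 0x32.
P[2]: E(K, 0x3A) = 0x4E; 0x1C ⊕ 0x4E = 0x52.
P[3]: E(K, 0x1C) = 0x34; 0x54 ⊕ 0x34 = 0x60.
P[4]: E(K, 0x54) = 0xEC; 0x43 ⊕ 0xEC = 0xAF.
P[5]: E(K, 0x43) = 0xF5; 0xF6 ⊕ 0xF5 = 0x03.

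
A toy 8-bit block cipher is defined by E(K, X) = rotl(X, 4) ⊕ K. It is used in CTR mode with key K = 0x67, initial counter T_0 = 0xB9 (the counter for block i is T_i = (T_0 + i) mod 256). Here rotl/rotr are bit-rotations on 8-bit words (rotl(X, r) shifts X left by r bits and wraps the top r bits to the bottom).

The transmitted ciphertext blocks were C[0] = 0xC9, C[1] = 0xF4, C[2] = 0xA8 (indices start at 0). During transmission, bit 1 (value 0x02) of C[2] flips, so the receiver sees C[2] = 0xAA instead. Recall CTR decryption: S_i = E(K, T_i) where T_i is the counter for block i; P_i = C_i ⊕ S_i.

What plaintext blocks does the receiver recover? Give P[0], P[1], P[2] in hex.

Only C[2] changed, to 0xAA. In CTR, a change in C_i flips the same bit in P_i only; the keystream is unaffected. Decrypting the received ciphertext:
P[0]: T = 0xB9, S = E(K, T) = 0xFC; 0xC9 ⊕ 0xFC = 0x35.
P[1]: T = 0xBA, S = E(K, T) = 0xCC; 0xF4 ⊕ 0xCC = 0x38.
P[2]: T = 0xBB, S = E(K, T) = 0xDC; 0xAA ⊕ 0xDC = 0x76.
Blocks that differ from the original plaintext: P[2].

P[0] = 0x35, P[1] = 0x38, P[2] = 0x76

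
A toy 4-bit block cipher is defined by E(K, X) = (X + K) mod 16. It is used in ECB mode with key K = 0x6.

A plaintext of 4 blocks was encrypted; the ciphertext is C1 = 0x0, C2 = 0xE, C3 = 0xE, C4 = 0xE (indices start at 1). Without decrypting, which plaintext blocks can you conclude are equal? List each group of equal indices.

P2 = P3 = P4

ECB encrypts each block independently with the same key, so equal ciphertext blocks imply equal plaintext blocks.
C2 = C3 = C4 = 0xE, so P2 = P3 = P4.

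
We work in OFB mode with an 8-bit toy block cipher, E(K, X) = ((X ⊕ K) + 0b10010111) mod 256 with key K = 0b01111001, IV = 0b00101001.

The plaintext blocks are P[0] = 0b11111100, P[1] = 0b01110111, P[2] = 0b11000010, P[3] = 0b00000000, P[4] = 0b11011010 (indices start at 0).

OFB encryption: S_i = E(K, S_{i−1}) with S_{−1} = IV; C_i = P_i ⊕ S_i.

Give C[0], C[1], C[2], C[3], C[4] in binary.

C[0]: S = E(K, 0b00101001) = 0b11100111; 0b11111100 ⊕ 0b11100111 = 0b00011011.
C[1]: S = E(K, 0b11100111) = 0b00110101; 0b01110111 ⊕ 0b00110101 = 0b01000010.
C[2]: S = E(K, 0b00110101) = 0b11100011; 0b11000010 ⊕ 0b11100011 = 0b00100001.
C[3]: S = E(K, 0b11100011) = 0b00110001; 0b00000000 ⊕ 0b00110001 = 0b00110001.
C[4]: S = E(K, 0b00110001) = 0b11011111; 0b11011010 ⊕ 0b11011111 = 0b00000101.

C[0] = 0b00011011, C[1] = 0b01000010, C[2] = 0b00100001, C[3] = 0b00110001, C[4] = 0b00000101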